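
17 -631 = -614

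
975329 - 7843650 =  - 6868321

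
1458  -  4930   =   - 3472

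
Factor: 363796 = 2^2*103^1*883^1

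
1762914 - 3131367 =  - 1368453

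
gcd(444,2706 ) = 6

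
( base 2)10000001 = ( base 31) 45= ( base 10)129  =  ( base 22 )5J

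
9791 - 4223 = 5568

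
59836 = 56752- - 3084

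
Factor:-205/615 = - 3^( - 1) =- 1/3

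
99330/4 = 24832 + 1/2 = 24832.50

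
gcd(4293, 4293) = 4293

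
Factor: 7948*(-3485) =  - 27698780 = - 2^2*5^1*17^1 * 41^1*1987^1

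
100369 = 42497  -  -57872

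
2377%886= 605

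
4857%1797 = 1263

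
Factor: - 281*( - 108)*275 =2^2*3^3*5^2*11^1*281^1 = 8345700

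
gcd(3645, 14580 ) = 3645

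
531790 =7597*70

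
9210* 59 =543390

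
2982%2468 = 514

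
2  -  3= - 1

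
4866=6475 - 1609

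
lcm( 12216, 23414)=280968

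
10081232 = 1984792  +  8096440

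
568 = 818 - 250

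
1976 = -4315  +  6291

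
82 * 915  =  75030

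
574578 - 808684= - 234106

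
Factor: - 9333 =  -  3^2 * 17^1*61^1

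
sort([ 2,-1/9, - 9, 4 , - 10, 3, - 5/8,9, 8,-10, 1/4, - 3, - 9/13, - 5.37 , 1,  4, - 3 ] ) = [ - 10, -10, - 9, - 5.37 , - 3, - 3,-9/13 , - 5/8,-1/9,1/4, 1, 2,3,4,4,8,9]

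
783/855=87/95 = 0.92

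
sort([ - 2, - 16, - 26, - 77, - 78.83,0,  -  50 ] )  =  [  -  78.83, - 77, - 50, - 26, - 16, - 2,0]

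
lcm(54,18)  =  54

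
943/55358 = 943/55358 = 0.02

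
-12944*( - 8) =103552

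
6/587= 6/587 = 0.01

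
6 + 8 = 14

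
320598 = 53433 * 6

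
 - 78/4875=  - 2/125= - 0.02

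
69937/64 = 69937/64 = 1092.77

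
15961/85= 187+66/85 = 187.78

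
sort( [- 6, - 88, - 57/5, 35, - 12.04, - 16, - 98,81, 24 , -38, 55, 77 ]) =[ - 98, - 88, - 38, -16, - 12.04, - 57/5, - 6,24, 35,55, 77 , 81] 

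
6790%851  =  833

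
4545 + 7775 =12320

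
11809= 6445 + 5364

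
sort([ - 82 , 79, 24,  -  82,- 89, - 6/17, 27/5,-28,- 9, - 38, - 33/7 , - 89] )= [-89 ,  -  89, - 82 , - 82,-38, - 28 , - 9,-33/7, - 6/17,27/5 , 24 , 79] 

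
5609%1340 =249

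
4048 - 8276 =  - 4228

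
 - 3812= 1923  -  5735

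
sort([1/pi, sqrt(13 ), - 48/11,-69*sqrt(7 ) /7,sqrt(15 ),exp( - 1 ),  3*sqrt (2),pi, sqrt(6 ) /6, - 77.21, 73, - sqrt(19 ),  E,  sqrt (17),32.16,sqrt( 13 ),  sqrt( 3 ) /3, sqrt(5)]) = [- 77.21, - 69*sqrt (7) /7, - 48/11,-sqrt( 19),1/pi,exp( - 1),sqrt (6 ) /6,sqrt (3)/3, sqrt (5 ),E, pi,sqrt(13 ),sqrt( 13 ), sqrt (15 ) , sqrt( 17 ), 3*sqrt(2), 32.16,73]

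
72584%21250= 8834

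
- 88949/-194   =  917/2 = 458.50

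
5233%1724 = 61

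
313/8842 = 313/8842 = 0.04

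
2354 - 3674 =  - 1320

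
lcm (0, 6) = 0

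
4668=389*12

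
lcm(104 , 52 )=104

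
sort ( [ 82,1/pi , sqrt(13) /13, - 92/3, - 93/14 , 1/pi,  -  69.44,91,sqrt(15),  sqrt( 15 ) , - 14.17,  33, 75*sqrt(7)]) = [ - 69.44, - 92/3, - 14.17 , -93/14,sqrt(13)/13,  1/pi,1/pi , sqrt( 15), sqrt( 15), 33,  82,91,75*sqrt ( 7)]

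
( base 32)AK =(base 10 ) 340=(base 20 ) h0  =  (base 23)EI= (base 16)154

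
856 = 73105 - 72249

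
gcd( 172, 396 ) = 4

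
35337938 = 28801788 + 6536150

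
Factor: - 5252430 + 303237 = - 4949193 = - 3^1*17^1 * 53^1*1831^1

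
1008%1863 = 1008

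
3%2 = 1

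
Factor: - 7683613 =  - 7^1*1097659^1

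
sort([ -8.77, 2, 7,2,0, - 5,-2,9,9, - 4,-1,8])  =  [-8.77,-5,  -  4, - 2, - 1, 0,2,2,  7,8,9,9]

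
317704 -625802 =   -  308098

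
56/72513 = 8/10359  =  0.00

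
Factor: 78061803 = 3^1*2161^1 * 12041^1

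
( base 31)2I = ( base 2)1010000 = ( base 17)4C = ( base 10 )80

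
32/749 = 32/749 = 0.04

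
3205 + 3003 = 6208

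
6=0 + 6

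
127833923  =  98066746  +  29767177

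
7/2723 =1/389 = 0.00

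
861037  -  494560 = 366477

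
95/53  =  95/53 = 1.79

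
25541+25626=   51167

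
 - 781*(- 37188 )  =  29043828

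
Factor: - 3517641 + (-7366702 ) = - 401^1 * 27143^1 = - 10884343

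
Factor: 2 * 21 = 2^1 * 3^1*7^1 = 42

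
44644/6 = 22322/3 = 7440.67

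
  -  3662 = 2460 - 6122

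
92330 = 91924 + 406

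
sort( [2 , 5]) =[ 2, 5 ]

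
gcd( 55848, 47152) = 8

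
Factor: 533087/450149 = 7^( - 1)*107^ (  -  1)*887^1 = 887/749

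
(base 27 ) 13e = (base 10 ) 824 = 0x338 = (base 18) 29e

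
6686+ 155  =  6841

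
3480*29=100920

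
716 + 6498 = 7214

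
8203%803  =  173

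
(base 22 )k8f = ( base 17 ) 202B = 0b10011010001111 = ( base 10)9871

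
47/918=47/918 = 0.05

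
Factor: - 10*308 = -3080=-2^3*5^1*7^1*11^1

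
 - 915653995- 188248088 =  - 1103902083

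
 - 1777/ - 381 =1777/381 =4.66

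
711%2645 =711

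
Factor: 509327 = 7^1*13^1*29^1*193^1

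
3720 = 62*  60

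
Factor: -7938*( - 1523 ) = 2^1*3^4*7^2 * 1523^1 = 12089574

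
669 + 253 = 922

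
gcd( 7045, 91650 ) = 5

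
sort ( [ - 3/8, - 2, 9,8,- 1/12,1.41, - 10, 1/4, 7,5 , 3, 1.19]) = [  -  10, - 2,  -  3/8, - 1/12,1/4,1.19,1.41, 3,5,7,8, 9 ]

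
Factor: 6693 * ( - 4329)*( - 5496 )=159241087512  =  2^3*3^4*13^1 *23^1*37^1*97^1*229^1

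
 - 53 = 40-93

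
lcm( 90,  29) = 2610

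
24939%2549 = 1998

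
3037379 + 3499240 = 6536619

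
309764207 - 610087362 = -300323155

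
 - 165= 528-693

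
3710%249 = 224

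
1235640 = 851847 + 383793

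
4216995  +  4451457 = 8668452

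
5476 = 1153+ 4323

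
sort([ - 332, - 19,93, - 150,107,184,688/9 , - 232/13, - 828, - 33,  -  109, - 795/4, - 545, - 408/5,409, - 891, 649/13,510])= [ - 891, - 828, - 545, - 332,-795/4, - 150, - 109, - 408/5, - 33, - 19, - 232/13,  649/13,688/9,93,  107 , 184,  409,510] 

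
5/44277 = 5/44277 = 0.00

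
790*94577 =74715830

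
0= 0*980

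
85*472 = 40120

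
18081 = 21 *861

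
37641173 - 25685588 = 11955585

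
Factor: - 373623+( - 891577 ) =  - 1265200  =  - 2^4*5^2*3163^1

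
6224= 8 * 778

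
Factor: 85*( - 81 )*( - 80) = 550800 = 2^4*3^4*5^2*17^1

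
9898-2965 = 6933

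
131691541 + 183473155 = 315164696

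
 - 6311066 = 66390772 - 72701838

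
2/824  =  1/412= 0.00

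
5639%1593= 860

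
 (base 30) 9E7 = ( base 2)10000101001111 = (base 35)6XM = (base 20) 1167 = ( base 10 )8527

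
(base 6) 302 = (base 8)156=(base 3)11002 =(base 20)5a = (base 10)110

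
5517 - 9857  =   - 4340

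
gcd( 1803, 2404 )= 601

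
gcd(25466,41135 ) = 1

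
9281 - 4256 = 5025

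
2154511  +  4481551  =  6636062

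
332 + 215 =547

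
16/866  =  8/433 = 0.02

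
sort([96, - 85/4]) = [-85/4,96 ] 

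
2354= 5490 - 3136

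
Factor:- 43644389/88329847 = -17^1*947^1*2711^1 * 88329847^( - 1 ) 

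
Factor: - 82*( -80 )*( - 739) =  - 4847840 = -2^5 * 5^1*41^1*739^1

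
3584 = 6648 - 3064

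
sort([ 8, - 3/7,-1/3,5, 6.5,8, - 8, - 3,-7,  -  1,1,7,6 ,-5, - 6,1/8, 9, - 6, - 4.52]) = [-8, - 7, - 6, - 6, - 5,-4.52,  -  3,  -  1,  -  3/7 ,  -  1/3,1/8,1,5,6,6.5,7,  8, 8, 9 ] 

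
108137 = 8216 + 99921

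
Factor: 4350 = 2^1*3^1*5^2*29^1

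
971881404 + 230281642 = 1202163046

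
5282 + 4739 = 10021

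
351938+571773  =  923711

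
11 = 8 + 3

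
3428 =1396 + 2032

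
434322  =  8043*54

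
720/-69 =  - 11 + 13/23 = - 10.43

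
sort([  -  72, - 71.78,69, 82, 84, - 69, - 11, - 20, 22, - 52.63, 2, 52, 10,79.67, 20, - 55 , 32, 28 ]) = [ - 72, - 71.78, - 69, - 55,-52.63, - 20  , - 11, 2,10, 20, 22,28 , 32, 52, 69, 79.67, 82,  84] 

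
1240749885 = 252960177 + 987789708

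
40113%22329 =17784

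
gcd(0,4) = 4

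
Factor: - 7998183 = -3^4*19^1*5197^1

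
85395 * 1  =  85395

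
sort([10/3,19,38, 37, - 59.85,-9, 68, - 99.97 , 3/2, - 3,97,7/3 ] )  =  [ - 99.97, - 59.85, - 9, - 3, 3/2,  7/3,  10/3,19,37,38,  68, 97]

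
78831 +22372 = 101203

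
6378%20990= 6378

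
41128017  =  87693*469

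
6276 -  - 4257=10533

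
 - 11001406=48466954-59468360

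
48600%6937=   41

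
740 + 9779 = 10519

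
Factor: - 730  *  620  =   - 452600=-2^3*5^2*31^1*73^1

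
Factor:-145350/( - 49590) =5^1*17^1*29^ ( - 1 )=85/29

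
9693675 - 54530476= - 44836801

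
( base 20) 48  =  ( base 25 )3D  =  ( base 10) 88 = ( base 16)58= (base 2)1011000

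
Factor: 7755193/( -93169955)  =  -5^ ( - 1 )*79^1*89^1*97^( - 1 )*1103^1*192103^(-1 )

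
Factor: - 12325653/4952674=- 2^( - 1)*3^2 *1369517^1 * 2476337^(-1)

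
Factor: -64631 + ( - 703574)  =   - 768205  =  -5^1*153641^1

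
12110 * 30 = 363300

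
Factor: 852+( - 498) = 354 = 2^1*3^1*59^1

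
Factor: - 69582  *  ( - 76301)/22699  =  2^1*3^1*41^1*1861^1*11597^1*22699^(-1 ) = 5309176182/22699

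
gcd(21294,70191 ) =9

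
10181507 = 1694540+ 8486967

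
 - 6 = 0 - 6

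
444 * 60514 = 26868216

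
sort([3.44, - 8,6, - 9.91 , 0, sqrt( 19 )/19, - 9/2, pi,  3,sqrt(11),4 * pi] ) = [- 9.91, - 8, - 9/2,0, sqrt(  19 )/19,3,pi,sqrt(11 ), 3.44 , 6,4*pi]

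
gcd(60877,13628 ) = 1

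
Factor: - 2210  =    -  2^1*5^1*13^1*17^1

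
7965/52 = 153  +  9/52 = 153.17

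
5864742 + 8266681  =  14131423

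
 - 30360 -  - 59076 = 28716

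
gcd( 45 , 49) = 1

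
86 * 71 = 6106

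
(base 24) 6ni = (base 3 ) 12112010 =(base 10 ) 4026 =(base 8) 7672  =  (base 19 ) B2H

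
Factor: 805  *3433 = 2763565 = 5^1*7^1*23^1*3433^1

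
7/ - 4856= - 7/4856 = - 0.00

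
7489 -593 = 6896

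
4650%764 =66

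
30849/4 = 30849/4 = 7712.25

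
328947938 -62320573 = 266627365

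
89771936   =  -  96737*(-928)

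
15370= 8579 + 6791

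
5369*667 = 3581123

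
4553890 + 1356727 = 5910617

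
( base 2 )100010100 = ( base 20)dg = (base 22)CC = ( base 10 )276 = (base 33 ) 8C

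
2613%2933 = 2613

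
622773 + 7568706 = 8191479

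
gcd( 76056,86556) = 12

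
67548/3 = 22516=22516.00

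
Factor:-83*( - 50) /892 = 2075/446 = 2^(  -  1)*5^2 * 83^1*223^( - 1 ) 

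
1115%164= 131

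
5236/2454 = 2  +  164/1227 = 2.13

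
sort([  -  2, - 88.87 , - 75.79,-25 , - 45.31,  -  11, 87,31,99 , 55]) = [-88.87,-75.79,-45.31,-25,-11, - 2, 31,  55, 87, 99]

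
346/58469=346/58469 = 0.01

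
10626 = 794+9832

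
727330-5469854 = -4742524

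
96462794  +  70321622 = 166784416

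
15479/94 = 164 + 63/94 = 164.67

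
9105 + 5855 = 14960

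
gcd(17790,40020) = 30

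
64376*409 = 26329784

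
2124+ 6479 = 8603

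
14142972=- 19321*(-732 )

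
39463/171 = 230 + 7/9  =  230.78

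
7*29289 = 205023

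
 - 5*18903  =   - 94515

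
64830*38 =2463540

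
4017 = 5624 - 1607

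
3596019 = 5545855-1949836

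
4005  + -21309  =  -17304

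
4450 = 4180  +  270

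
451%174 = 103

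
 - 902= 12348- 13250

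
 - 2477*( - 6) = 14862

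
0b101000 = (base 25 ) 1f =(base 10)40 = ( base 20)20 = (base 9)44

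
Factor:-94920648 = -2^3*3^1*3955027^1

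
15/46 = 15/46 = 0.33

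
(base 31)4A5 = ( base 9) 5631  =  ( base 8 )10077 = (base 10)4159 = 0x103f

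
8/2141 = 8/2141 = 0.00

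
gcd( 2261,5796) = 7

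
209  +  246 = 455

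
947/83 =947/83 = 11.41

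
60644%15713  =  13505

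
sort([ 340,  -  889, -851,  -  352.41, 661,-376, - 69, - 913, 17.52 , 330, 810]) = [ - 913, - 889, - 851,-376, - 352.41, - 69  ,  17.52,330,340, 661 , 810 ] 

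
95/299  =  95/299=0.32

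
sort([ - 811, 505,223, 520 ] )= [ -811,223,505,520]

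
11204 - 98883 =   -  87679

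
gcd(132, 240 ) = 12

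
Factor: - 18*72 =  -  2^4 * 3^4 = - 1296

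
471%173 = 125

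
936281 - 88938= 847343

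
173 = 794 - 621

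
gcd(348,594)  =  6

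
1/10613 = 1/10613 = 0.00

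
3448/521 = 3448/521 = 6.62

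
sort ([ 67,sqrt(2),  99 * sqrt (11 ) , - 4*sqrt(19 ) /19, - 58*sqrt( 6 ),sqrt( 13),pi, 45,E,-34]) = [ - 58*sqrt( 6),  -  34, - 4*sqrt( 19)/19,sqrt(2 ),E, pi, sqrt( 13 ), 45,67,  99*sqrt( 11)]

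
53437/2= 26718 + 1/2= 26718.50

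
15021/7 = 2145  +  6/7 = 2145.86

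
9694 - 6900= 2794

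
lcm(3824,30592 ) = 30592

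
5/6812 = 5/6812 = 0.00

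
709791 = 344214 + 365577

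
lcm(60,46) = 1380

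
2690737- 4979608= -2288871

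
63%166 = 63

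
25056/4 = 6264 = 6264.00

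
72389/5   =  72389/5=14477.80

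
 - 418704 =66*( - 6344) 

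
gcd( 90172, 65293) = 1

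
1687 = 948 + 739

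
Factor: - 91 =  - 7^1 * 13^1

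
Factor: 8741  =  8741^1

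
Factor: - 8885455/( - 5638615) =61279/38887 = 37^ ( - 1)*233^1*263^1*1051^( - 1)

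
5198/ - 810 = - 2599/405 = - 6.42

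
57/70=57/70=0.81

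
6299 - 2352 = 3947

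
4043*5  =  20215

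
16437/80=205 + 37/80 = 205.46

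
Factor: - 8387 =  - 8387^1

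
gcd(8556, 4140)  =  276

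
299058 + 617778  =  916836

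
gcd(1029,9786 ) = 21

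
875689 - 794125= 81564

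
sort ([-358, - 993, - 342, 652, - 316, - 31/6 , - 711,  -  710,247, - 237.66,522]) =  [-993,-711, - 710, - 358, - 342, - 316, - 237.66, - 31/6, 247  ,  522, 652 ] 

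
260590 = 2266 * 115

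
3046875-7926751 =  - 4879876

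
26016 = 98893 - 72877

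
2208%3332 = 2208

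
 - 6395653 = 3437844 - 9833497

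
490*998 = 489020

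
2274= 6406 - 4132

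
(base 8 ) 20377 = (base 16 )20FF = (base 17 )1c3f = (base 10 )8447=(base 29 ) a18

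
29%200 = 29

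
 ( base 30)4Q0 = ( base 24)7EC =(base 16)111C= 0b1000100011100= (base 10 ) 4380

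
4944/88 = 56 + 2/11 = 56.18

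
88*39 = 3432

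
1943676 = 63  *30852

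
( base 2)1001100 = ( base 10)76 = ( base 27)2M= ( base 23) 37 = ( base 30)2g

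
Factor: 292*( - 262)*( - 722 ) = 2^4*19^2*  73^1*131^1 =55235888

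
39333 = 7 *5619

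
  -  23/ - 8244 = 23/8244= 0.00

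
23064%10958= 1148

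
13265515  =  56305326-43039811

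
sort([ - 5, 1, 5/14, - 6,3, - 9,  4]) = [ - 9, - 6,- 5,  5/14, 1,  3,4 ] 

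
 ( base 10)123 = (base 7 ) 234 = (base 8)173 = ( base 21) 5I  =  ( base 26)4j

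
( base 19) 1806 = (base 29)bh9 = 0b10011000011001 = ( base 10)9753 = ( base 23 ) IA1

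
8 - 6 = 2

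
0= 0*70678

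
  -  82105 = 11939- 94044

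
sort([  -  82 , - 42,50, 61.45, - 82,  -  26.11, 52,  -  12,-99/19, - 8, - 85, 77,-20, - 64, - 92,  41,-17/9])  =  [  -  92, - 85, - 82, - 82, - 64,-42,-26.11, -20,- 12, - 8,  -  99/19, - 17/9,41,50, 52,61.45, 77 ] 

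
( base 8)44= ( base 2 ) 100100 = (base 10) 36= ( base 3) 1100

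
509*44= 22396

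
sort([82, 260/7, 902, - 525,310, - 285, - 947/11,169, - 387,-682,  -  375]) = [- 682,  -  525, - 387, - 375, - 285,-947/11, 260/7, 82  ,  169  ,  310, 902 ]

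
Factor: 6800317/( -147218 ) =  - 2^( - 1) * 73609^ (  -  1 )*6800317^1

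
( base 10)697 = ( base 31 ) MF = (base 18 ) 22D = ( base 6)3121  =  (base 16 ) 2B9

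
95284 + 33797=129081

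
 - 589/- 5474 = 589/5474= 0.11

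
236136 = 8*29517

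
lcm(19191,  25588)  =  76764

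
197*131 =25807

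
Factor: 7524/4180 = 9/5 = 3^2*5^( - 1) 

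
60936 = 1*60936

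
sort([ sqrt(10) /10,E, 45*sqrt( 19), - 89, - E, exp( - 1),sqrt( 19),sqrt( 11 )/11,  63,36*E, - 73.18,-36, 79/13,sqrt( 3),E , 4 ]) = [ - 89,-73.18, - 36, - E,sqrt(11 ) /11,sqrt ( 10 )/10,exp( - 1) , sqrt(3),E,E, 4,sqrt ( 19),79/13,63,36*E, 45*sqrt( 19)]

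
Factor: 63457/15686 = 2^ ( - 1)*11^ ( - 1)*89^1 = 89/22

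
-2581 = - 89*29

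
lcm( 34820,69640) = 69640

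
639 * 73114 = 46719846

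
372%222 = 150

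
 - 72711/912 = -80  +  83/304 = - 79.73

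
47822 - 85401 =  - 37579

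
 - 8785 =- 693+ - 8092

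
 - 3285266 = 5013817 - 8299083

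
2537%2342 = 195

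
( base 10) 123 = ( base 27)4f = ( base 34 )3L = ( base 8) 173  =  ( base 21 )5I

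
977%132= 53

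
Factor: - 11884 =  - 2^2*2971^1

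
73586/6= 36793/3 = 12264.33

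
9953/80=9953/80 = 124.41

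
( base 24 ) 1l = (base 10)45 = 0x2d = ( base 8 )55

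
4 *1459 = 5836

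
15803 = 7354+8449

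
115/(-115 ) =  - 1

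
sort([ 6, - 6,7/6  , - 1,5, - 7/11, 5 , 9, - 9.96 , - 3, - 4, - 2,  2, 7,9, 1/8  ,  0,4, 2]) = [ - 9.96, - 6, -4, - 3, - 2, -1, - 7/11,0, 1/8,  7/6, 2, 2 , 4, 5,5, 6, 7, 9 , 9]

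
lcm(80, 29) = 2320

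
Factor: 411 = 3^1*137^1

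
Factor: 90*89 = 2^1* 3^2*5^1*89^1 =8010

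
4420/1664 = 2+21/32 =2.66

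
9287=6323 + 2964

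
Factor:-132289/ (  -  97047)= 503/369 = 3^(-2 )*41^(-1 )*503^1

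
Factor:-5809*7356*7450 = -318345979800 = - 2^3*3^1*5^2 * 37^1 * 149^1*157^1 * 613^1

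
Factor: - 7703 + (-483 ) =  - 8186= - 2^1*4093^1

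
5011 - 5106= - 95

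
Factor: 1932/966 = 2 =2^1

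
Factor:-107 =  - 107^1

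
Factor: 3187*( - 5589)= - 17812143 = - 3^5*23^1*3187^1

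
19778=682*29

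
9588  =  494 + 9094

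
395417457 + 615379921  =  1010797378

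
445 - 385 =60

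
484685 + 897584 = 1382269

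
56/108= 14/27 = 0.52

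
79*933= 73707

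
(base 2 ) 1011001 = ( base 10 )89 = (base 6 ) 225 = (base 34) 2L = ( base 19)4d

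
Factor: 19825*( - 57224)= -1134465800 = - 2^3*5^2*13^1*23^1*61^1*311^1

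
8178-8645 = -467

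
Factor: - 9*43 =-3^2*43^1  =  - 387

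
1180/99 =11 +91/99 =11.92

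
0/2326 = 0 = 0.00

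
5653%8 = 5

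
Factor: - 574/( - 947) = 2^1*7^1 * 41^1*947^( - 1) 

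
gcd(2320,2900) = 580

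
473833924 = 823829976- 349996052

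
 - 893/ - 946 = 893/946 =0.94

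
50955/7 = 50955/7 = 7279.29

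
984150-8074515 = - 7090365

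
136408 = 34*4012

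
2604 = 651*4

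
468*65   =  30420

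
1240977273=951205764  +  289771509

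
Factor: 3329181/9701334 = 369909/1077926 =2^( - 1) * 3^2* 23^1*311^( - 1)*1733^( - 1)*1787^1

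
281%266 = 15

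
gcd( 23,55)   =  1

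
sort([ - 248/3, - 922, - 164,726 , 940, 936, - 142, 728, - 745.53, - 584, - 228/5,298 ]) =[ -922, - 745.53,-584,-164,  -  142,  -  248/3,-228/5,  298, 726,  728,  936 , 940]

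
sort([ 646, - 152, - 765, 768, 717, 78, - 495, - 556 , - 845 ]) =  [ - 845, - 765, - 556, - 495, - 152, 78,646,717, 768] 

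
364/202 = 1  +  81/101 = 1.80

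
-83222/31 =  - 2685 + 13/31   =  -2684.58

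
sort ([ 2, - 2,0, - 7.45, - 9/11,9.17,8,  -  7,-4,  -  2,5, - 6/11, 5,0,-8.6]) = [ - 8.6, - 7.45,-7,  -  4, - 2 , - 2,-9/11, - 6/11,0,0,2, 5,5, 8,9.17]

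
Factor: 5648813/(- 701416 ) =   -  2^( - 3)*43^(-1 )*73^1*223^1*347^1* 2039^(  -  1 ) 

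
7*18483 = 129381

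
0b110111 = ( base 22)2B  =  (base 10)55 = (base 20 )2f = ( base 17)34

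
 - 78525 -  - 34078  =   - 44447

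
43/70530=43/70530 = 0.00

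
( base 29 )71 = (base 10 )204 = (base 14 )108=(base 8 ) 314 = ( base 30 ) 6o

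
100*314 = 31400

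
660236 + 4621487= 5281723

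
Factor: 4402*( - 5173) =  - 2^1*7^1*31^1*71^1 * 739^1 = -22771546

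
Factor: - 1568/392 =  - 2^2 = - 4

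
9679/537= 9679/537 = 18.02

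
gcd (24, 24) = 24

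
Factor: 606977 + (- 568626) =38351^1 = 38351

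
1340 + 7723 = 9063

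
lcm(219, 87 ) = 6351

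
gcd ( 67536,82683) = 9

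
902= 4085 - 3183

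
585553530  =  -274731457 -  - 860284987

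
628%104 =4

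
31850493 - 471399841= -439549348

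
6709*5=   33545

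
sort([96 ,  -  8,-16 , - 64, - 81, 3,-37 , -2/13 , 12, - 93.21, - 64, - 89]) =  [ - 93.21, - 89,  -  81, - 64, - 64, - 37, -16, - 8, - 2/13,  3 , 12, 96 ] 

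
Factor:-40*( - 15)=600 = 2^3*3^1*5^2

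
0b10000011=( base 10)131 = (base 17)7c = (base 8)203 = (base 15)8b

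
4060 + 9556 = 13616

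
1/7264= 1/7264=0.00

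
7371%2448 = 27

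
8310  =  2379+5931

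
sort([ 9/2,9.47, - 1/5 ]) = [-1/5, 9/2,9.47]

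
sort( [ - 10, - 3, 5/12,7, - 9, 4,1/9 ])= [ - 10 , - 9, - 3,1/9, 5/12,4,7] 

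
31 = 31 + 0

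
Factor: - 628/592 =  - 2^ ( - 2)*37^( - 1)*157^1 =- 157/148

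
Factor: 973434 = 2^1*3^1*7^3*11^1*43^1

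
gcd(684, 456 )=228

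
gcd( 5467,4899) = 71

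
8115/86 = 94+31/86=94.36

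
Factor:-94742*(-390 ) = 36949380 = 2^2*3^1*5^1*13^1*127^1* 373^1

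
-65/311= -1 + 246/311 = -  0.21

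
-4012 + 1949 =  - 2063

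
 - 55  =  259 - 314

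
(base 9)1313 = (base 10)984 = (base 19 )2df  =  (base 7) 2604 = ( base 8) 1730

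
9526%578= 278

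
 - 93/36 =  - 3 + 5/12 = -  2.58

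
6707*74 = 496318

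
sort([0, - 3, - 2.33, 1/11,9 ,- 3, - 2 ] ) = [-3, - 3,  -  2.33, - 2, 0 , 1/11,9]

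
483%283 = 200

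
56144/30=1871 + 7/15 = 1871.47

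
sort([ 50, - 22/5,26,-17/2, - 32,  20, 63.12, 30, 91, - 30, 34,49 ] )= [ - 32, - 30 ,-17/2,  -  22/5, 20,26 , 30, 34, 49, 50 , 63.12, 91 ] 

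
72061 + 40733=112794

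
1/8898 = 1/8898  =  0.00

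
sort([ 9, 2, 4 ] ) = [ 2, 4, 9 ] 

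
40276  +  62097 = 102373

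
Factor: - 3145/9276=-2^( - 2 ) * 3^( - 1 )*5^1*17^1*37^1 * 773^( - 1 ) 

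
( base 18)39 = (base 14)47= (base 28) 27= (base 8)77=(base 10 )63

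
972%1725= 972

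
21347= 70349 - 49002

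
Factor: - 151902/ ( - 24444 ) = 2^( - 1)*3^1 * 7^(  -  1 )*29^1 = 87/14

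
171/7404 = 57/2468 = 0.02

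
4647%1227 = 966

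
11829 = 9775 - -2054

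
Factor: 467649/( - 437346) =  - 2^( - 1)*3^(  -  1 )*89^( - 1 )*571^1 = - 571/534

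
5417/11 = 5417/11 = 492.45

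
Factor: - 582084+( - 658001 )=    - 5^1*7^1*11^1*3221^1= - 1240085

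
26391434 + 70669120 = 97060554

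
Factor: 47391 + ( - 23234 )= 24157 = 7^2*17^1*29^1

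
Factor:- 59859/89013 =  -3^3*739^1*29671^ ( - 1 )  =  -19953/29671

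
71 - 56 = 15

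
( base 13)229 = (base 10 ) 373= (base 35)an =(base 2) 101110101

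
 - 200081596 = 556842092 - 756923688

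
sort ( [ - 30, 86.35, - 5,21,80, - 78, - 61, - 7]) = [ - 78, - 61, - 30, - 7, - 5,21, 80,86.35 ]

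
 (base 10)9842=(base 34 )8HG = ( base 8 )23162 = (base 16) 2672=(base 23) idl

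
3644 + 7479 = 11123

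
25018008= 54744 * 457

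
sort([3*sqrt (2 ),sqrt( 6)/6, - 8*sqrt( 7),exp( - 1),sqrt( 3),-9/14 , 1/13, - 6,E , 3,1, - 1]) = [ - 8*  sqrt( 7), - 6, - 1, - 9/14, 1/13, exp( - 1 ),sqrt(6)/6,1,sqrt( 3), E,3,3*sqrt( 2) ]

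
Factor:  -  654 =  - 2^1*3^1*109^1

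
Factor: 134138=2^1 * 47^1* 1427^1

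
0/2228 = 0 = 0.00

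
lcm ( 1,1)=1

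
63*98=6174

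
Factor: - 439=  - 439^1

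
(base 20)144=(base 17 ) 1B8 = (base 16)1e4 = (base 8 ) 744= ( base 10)484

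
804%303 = 198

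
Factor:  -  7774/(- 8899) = 2^1*11^(  -  1) *13^2*23^1*809^( - 1)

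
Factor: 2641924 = 2^2 * 199^1  *  3319^1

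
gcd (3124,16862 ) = 2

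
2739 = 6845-4106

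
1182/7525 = 1182/7525 = 0.16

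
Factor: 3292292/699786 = 1646146/349893 = 2^1*3^( - 3 )*61^1*103^1*131^1 *12959^(  -  1) 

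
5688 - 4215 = 1473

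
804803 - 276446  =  528357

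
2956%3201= 2956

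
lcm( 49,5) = 245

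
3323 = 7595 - 4272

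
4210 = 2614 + 1596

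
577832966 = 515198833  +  62634133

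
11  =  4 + 7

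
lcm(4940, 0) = 0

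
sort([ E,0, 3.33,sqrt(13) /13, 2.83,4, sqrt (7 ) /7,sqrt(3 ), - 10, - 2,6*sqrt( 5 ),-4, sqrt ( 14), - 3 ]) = [ - 10, - 4,-3, - 2, 0, sqrt( 13)/13, sqrt(7)/7,  sqrt ( 3 ) , E,2.83, 3.33,  sqrt( 14 ), 4 , 6*sqrt( 5)]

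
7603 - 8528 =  - 925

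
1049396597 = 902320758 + 147075839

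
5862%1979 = 1904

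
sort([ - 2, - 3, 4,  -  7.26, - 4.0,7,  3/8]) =[ - 7.26, - 4.0, - 3, - 2, 3/8,  4, 7] 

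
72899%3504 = 2819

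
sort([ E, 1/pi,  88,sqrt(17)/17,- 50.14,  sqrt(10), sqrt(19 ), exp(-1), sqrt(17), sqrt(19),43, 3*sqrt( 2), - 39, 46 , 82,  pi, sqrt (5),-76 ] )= [ - 76, - 50.14,-39,  sqrt(17)/17,1/pi,exp ( - 1 ) , sqrt(5 ),E,pi,sqrt( 10), sqrt( 17 ), 3*sqrt(2 ), sqrt(19), sqrt(19), 43, 46, 82,88]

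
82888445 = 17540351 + 65348094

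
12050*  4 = 48200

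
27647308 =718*38506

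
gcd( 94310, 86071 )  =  1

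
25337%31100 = 25337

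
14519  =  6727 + 7792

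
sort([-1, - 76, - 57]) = [ -76, - 57, - 1 ]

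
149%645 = 149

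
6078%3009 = 60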